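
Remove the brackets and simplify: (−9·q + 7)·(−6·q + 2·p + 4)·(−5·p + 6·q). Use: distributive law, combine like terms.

(−9·q + 7)·(−6·q + 2·p + 4)·(−5·p + 6·q)
= (54·q² − 18·p·q − 36·q − 42·q + 14·p + 28)·(−5·p + 6·q)    [distributive law]
= (54·q² − 18·p·q − 78·q + 14·p + 28)·(−5·p + 6·q)    [combine like terms]
= −270·p·q² + 324·q³ + 90·p²·q − 108·p·q² + 390·p·q − 468·q² − 70·p² + 84·p·q − 140·p + 168·q    [distributive law]
= −378·p·q² + 324·q³ + 90·p²·q + 474·p·q − 468·q² − 70·p² − 140·p + 168·q    [combine like terms]

−378·p·q² + 324·q³ + 90·p²·q + 474·p·q − 468·q² − 70·p² − 140·p + 168·q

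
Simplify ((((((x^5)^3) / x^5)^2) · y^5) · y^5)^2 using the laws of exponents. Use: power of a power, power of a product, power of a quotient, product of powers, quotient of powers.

((((((x^5)^3) / x^5)^2) · y^5) · y^5)^2
= ((((((x^5)^3) / x^5)^2) · y^5)^2) · ((y^5)^2)    [power of a product]
= ((((((x^5)^3) / x^5)^2)^2) · ((y^5)^2)) · ((y^5)^2)    [power of a product]
= (((((x^5)^3) / x^5)^4) · ((y^5)^2)) · ((y^5)^2)    [power of a power]
= (((((x^5)^3)^4) / ((x^5)^4)) · ((y^5)^2)) · ((y^5)^2)    [power of a quotient]
= ((((x^5)^12) / ((x^5)^4)) · ((y^5)^2)) · ((y^5)^2)    [power of a power]
= ((x^60 / ((x^5)^4)) · ((y^5)^2)) · ((y^5)^2)    [power of a power]
= ((x^60 / x^20) · ((y^5)^2)) · ((y^5)^2)    [power of a power]
= (x^40 · ((y^5)^2)) · ((y^5)^2)    [quotient of powers]
= (x^40 · y^10) · ((y^5)^2)    [power of a power]
= (x^40 · y^10) · y^10    [power of a power]
= x^40y^20    [product of powers]

x^40y^20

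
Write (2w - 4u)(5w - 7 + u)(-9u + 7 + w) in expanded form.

(2w - 4u)(5w - 7 + u)(-9u + 7 + w)
= (10w² - 14w + 2uw - 20uw + 28u - 4u²)(-9u + 7 + w)    [distributive law]
= (10w² - 14w - 18uw + 28u - 4u²)(-9u + 7 + w)    [combine like terms]
= -90uw² + 70w² + 10w³ + 126uw - 98w - 14w² + 162u²w - 126uw - 18uw² - 252u² + 196u + 28uw + 36u³ - 28u² - 4u²w    [distributive law]
= -108uw² + 56w² + 10w³ + 28uw - 98w + 158u²w - 280u² + 196u + 36u³    [combine like terms]

-108uw² + 56w² + 10w³ + 28uw - 98w + 158u²w - 280u² + 196u + 36u³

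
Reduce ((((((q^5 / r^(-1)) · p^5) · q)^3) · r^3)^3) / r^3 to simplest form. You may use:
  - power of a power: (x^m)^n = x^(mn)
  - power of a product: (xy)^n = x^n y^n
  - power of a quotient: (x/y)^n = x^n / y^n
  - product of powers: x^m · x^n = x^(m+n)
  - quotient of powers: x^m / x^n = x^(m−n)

((((((q^5 / r^(-1)) · p^5) · q)^3) · r^3)^3) / r^3
= ((((((q^5 / r^(-1)) · p^5) · q)^3)^3) · ((r^3)^3)) / r^3    [power of a product]
= (((((q^5 / r^(-1)) · p^5) · q)^9) · ((r^3)^3)) / r^3    [power of a power]
= (((((q^5 / r^(-1)) · p^5)^9) · (q^9)) · ((r^3)^3)) / r^3    [power of a product]
= (((((q^5 / r^(-1))^9) · ((p^5)^9)) · (q^9)) · ((r^3)^3)) / r^3    [power of a product]
= ((((((q^5)^9) / ((r^(-1))^9)) · ((p^5)^9)) · (q^9)) · ((r^3)^3)) / r^3    [power of a quotient]
= ((((q^45 / ((r^(-1))^9)) · ((p^5)^9)) · (q^9)) · ((r^3)^3)) / r^3    [power of a power]
= ((((q^45 / r^(-9)) · ((p^5)^9)) · (q^9)) · ((r^3)^3)) / r^3    [power of a power]
= ((((q^45 / r^(-9)) · p^45) · (q^9)) · ((r^3)^3)) / r^3    [power of a power]
= ((((q^45 / r^(-9)) · p^45) · q^9) · r^9) / r^3    [power of a power]
= p^45q^54r^15    [quotient of powers; product of powers]

p^45q^54r^15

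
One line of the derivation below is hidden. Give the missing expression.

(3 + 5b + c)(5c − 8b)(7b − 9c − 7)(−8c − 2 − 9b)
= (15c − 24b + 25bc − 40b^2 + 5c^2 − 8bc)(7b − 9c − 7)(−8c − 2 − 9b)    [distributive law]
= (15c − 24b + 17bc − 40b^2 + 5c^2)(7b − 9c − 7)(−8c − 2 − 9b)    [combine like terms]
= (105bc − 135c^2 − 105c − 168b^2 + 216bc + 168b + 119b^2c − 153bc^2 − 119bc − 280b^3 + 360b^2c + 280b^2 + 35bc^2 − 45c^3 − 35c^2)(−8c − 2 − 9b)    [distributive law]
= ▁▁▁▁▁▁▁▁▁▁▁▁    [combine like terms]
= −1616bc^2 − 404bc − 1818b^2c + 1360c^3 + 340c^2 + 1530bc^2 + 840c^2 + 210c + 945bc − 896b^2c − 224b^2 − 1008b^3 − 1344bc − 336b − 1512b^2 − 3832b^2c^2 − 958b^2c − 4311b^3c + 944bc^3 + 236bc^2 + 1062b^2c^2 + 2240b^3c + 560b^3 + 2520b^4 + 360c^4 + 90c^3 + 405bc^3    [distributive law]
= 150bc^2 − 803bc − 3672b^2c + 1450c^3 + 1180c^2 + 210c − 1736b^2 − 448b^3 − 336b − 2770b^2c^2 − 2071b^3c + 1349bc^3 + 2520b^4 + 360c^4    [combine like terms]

After combine like terms, the bracketed line is:

(202bc − 170c^2 − 105c + 112b^2 + 168b + 479b^2c − 118bc^2 − 280b^3 − 45c^3)(−8c − 2 − 9b)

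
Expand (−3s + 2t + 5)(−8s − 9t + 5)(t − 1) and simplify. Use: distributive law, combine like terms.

24s^2t − 24s^2 + 11st^2 − 66st + 55s − 18t^3 − 17t^2 + 60t − 25

(−3s + 2t + 5)(−8s − 9t + 5)(t − 1)
= (24s^2 + 27st − 15s − 16st − 18t^2 + 10t − 40s − 45t + 25)(t − 1)    [distributive law]
= (24s^2 + 11st − 55s − 18t^2 − 35t + 25)(t − 1)    [combine like terms]
= 24s^2t − 24s^2 + 11st^2 − 11st − 55st + 55s − 18t^3 + 18t^2 − 35t^2 + 35t + 25t − 25    [distributive law]
= 24s^2t − 24s^2 + 11st^2 − 66st + 55s − 18t^3 − 17t^2 + 60t − 25    [combine like terms]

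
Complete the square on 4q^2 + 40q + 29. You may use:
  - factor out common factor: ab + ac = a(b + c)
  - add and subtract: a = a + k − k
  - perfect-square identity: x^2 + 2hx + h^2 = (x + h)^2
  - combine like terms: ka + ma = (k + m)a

4q^2 + 40q + 29
= 4(q^2 + 10q) + 29    [factor out 4 from the q-terms]
= 4(q^2 + 10q + 25 − 25) + 29    [add and subtract 25 inside the bracket]
= 4(q + 5)^2 − 100 + 29    [perfect-square identity]
= 4(q + 5)^2 − 71    [combine constants]

4(q + 5)^2 − 71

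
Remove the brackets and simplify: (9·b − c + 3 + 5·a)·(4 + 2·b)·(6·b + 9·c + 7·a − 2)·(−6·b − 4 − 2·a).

(9·b − c + 3 + 5·a)·(4 + 2·b)·(6·b + 9·c + 7·a − 2)·(−6·b − 4 − 2·a)
= (36·b + 18·b^2 − 4·c − 2·b·c + 12 + 6·b + 20·a + 10·a·b)·(6·b + 9·c + 7·a − 2)·(−6·b − 4 − 2·a)    [distributive law]
= (42·b + 18·b^2 − 4·c − 2·b·c + 12 + 20·a + 10·a·b)·(6·b + 9·c + 7·a − 2)·(−6·b − 4 − 2·a)    [combine like terms]
= (252·b^2 + 378·b·c + 294·a·b − 84·b + 108·b^3 + 162·b^2·c + 126·a·b^2 − 36·b^2 − 24·b·c − 36·c^2 − 28·a·c + 8·c − 12·b^2·c − 18·b·c^2 − 14·a·b·c + 4·b·c + 72·b + 108·c + 84·a − 24 + 120·a·b + 180·a·c + 140·a^2 − 40·a + 60·a·b^2 + 90·a·b·c + 70·a^2·b − 20·a·b)·(−6·b − 4 − 2·a)    [distributive law]
= (216·b^2 + 358·b·c + 394·a·b − 12·b + 108·b^3 + 150·b^2·c + 186·a·b^2 − 36·c^2 + 152·a·c + 116·c − 18·b·c^2 + 76·a·b·c + 44·a − 24 + 140·a^2 + 70·a^2·b)·(−6·b − 4 − 2·a)    [combine like terms]
= −1296·b^3 − 864·b^2 − 432·a·b^2 − 2148·b^2·c − 1432·b·c − 716·a·b·c − 2364·a·b^2 − 1576·a·b − 788·a^2·b + 72·b^2 + 48·b + 24·a·b − 648·b^4 − 432·b^3 − 216·a·b^3 − 900·b^3·c − 600·b^2·c − 300·a·b^2·c − 1116·a·b^3 − 744·a·b^2 − 372·a^2·b^2 + 216·b·c^2 + 144·c^2 + 72·a·c^2 − 912·a·b·c − 608·a·c − 304·a^2·c − 696·b·c − 464·c − 232·a·c + 108·b^2·c^2 + 72·b·c^2 + 36·a·b·c^2 − 456·a·b^2·c − 304·a·b·c − 152·a^2·b·c − 264·a·b − 176·a − 88·a^2 + 144·b + 96 + 48·a − 840·a^2·b − 560·a^2 − 280·a^3 − 420·a^2·b^2 − 280·a^2·b − 140·a^3·b    [distributive law]
= −1728·b^3 − 792·b^2 − 3540·a·b^2 − 2748·b^2·c − 2128·b·c − 1932·a·b·c − 1816·a·b − 1908·a^2·b + 192·b − 648·b^4 − 1332·a·b^3 − 900·b^3·c − 756·a·b^2·c − 792·a^2·b^2 + 288·b·c^2 + 144·c^2 + 72·a·c^2 − 840·a·c − 304·a^2·c − 464·c + 108·b^2·c^2 + 36·a·b·c^2 − 152·a^2·b·c − 128·a − 648·a^2 + 96 − 280·a^3 − 140·a^3·b    [combine like terms]

−1728·b^3 − 792·b^2 − 3540·a·b^2 − 2748·b^2·c − 2128·b·c − 1932·a·b·c − 1816·a·b − 1908·a^2·b + 192·b − 648·b^4 − 1332·a·b^3 − 900·b^3·c − 756·a·b^2·c − 792·a^2·b^2 + 288·b·c^2 + 144·c^2 + 72·a·c^2 − 840·a·c − 304·a^2·c − 464·c + 108·b^2·c^2 + 36·a·b·c^2 − 152·a^2·b·c − 128·a − 648·a^2 + 96 − 280·a^3 − 140·a^3·b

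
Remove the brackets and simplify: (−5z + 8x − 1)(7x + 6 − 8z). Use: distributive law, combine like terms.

−99xz − 22z + 40z² + 56x² + 41x − 6

(−5z + 8x − 1)(7x + 6 − 8z)
= −35xz − 30z + 40z² + 56x² + 48x − 64xz − 7x − 6 + 8z    [distributive law]
= −99xz − 22z + 40z² + 56x² + 41x − 6    [combine like terms]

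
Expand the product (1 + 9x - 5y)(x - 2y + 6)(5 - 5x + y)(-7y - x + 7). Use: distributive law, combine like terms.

-861xy - 1855x² + 1685x + 2378x²y - 85x³ - 1229xy² + 1204y² - 1288y - 56y³ + 210 + 191x³y + 45x⁴ - 795x²y² + 501xy³ - 70y⁴

(1 + 9x - 5y)(x - 2y + 6)(5 - 5x + y)(-7y - x + 7)
= (x - 2y + 6 + 9x² - 18xy + 54x - 5xy + 10y² - 30y)(5 - 5x + y)(-7y - x + 7)    [distributive law]
= (55x - 32y + 6 + 9x² - 23xy + 10y²)(5 - 5x + y)(-7y - x + 7)    [combine like terms]
= (275x - 275x² + 55xy - 160y + 160xy - 32y² + 30 - 30x + 6y + 45x² - 45x³ + 9x²y - 115xy + 115x²y - 23xy² + 50y² - 50xy² + 10y³)(-7y - x + 7)    [distributive law]
= (245x - 230x² + 100xy - 154y + 18y² + 30 - 45x³ + 124x²y - 73xy² + 10y³)(-7y - x + 7)    [combine like terms]
= -1715xy - 245x² + 1715x + 1610x²y + 230x³ - 1610x² - 700xy² - 100x²y + 700xy + 1078y² + 154xy - 1078y - 126y³ - 18xy² + 126y² - 210y - 30x + 210 + 315x³y + 45x⁴ - 315x³ - 868x²y² - 124x³y + 868x²y + 511xy³ + 73x²y² - 511xy² - 70y⁴ - 10xy³ + 70y³    [distributive law]
= -861xy - 1855x² + 1685x + 2378x²y - 85x³ - 1229xy² + 1204y² - 1288y - 56y³ + 210 + 191x³y + 45x⁴ - 795x²y² + 501xy³ - 70y⁴    [combine like terms]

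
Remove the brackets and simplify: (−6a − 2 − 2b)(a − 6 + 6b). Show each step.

(−6a − 2 − 2b)(a − 6 + 6b)
= −6a^2 + 36a − 36ab − 2a + 12 − 12b − 2ab + 12b − 12b^2    [distributive law]
= −6a^2 + 34a − 38ab + 12 − 12b^2    [combine like terms]

−6a^2 + 34a − 38ab + 12 − 12b^2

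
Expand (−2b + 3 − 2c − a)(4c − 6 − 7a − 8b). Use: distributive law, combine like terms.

8bc − 12b + 22ab + 16b^2 + 24c − 18 − 15a − 8c^2 + 10ac + 7a^2

(−2b + 3 − 2c − a)(4c − 6 − 7a − 8b)
= −8bc + 12b + 14ab + 16b^2 + 12c − 18 − 21a − 24b − 8c^2 + 12c + 14ac + 16bc − 4ac + 6a + 7a^2 + 8ab    [distributive law]
= 8bc − 12b + 22ab + 16b^2 + 24c − 18 − 15a − 8c^2 + 10ac + 7a^2    [combine like terms]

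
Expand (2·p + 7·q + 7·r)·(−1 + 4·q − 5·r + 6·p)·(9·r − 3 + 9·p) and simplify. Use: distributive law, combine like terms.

(2·p + 7·q + 7·r)·(−1 + 4·q − 5·r + 6·p)·(9·r − 3 + 9·p)
= (−2·p + 8·p·q − 10·p·r + 12·p² − 7·q + 28·q² − 35·q·r + 42·p·q − 7·r + 28·q·r − 35·r² + 42·p·r)·(9·r − 3 + 9·p)    [distributive law]
= (−2·p + 50·p·q + 32·p·r + 12·p² − 7·q + 28·q² − 7·q·r − 7·r − 35·r²)·(9·r − 3 + 9·p)    [combine like terms]
= −18·p·r + 6·p − 18·p² + 450·p·q·r − 150·p·q + 450·p²·q + 288·p·r² − 96·p·r + 288·p²·r + 108·p²·r − 36·p² + 108·p³ − 63·q·r + 21·q − 63·p·q + 252·q²·r − 84·q² + 252·p·q² − 63·q·r² + 21·q·r − 63·p·q·r − 63·r² + 21·r − 63·p·r − 315·r³ + 105·r² − 315·p·r²    [distributive law]
= −177·p·r + 6·p − 54·p² + 387·p·q·r − 213·p·q + 450·p²·q − 27·p·r² + 396·p²·r + 108·p³ − 42·q·r + 21·q + 252·q²·r − 84·q² + 252·p·q² − 63·q·r² + 42·r² + 21·r − 315·r³    [combine like terms]

−177·p·r + 6·p − 54·p² + 387·p·q·r − 213·p·q + 450·p²·q − 27·p·r² + 396·p²·r + 108·p³ − 42·q·r + 21·q + 252·q²·r − 84·q² + 252·p·q² − 63·q·r² + 42·r² + 21·r − 315·r³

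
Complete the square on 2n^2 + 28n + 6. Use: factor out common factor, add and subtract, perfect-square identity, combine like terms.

2n^2 + 28n + 6
= 2(n^2 + 14n) + 6    [factor out 2 from the n-terms]
= 2(n^2 + 14n + 49 − 49) + 6    [add and subtract 49 inside the bracket]
= 2(n + 7)^2 − 98 + 6    [perfect-square identity]
= 2(n + 7)^2 − 92    [combine constants]

2(n + 7)^2 − 92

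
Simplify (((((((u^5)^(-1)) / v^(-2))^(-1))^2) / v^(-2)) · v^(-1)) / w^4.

(((((((u^5)^(-1)) / v^(-2))^(-1))^2) / v^(-2)) · v^(-1)) / w^4
= ((((((u^5)^(-1)) / v^(-2))^(-2)) / v^(-2)) · v^(-1)) / w^4    [power of a power]
= ((((((u^5)^(-1))^(-2)) / ((v^(-2))^(-2))) / v^(-2)) · v^(-1)) / w^4    [power of a quotient]
= (((((u^5)^2) / ((v^(-2))^(-2))) / v^(-2)) · v^(-1)) / w^4    [power of a power]
= (((u^10 / ((v^(-2))^(-2))) / v^(-2)) · v^(-1)) / w^4    [power of a power]
= (((u^10 / v^4) / v^(-2)) · v^(-1)) / w^4    [power of a power]
= u^10v^(-3)w^(-4)    [quotient of powers; product of powers]

u^10v^(-3)w^(-4)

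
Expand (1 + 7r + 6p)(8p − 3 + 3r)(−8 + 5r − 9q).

80p − 642pr + 90pq + 24 + 129r + 27q − 258r^2 + 162qr + 370pr^2 − 666pqr + 105r^3 − 189qr^2 − 384p^2 + 240p^2r − 432p^2q

(1 + 7r + 6p)(8p − 3 + 3r)(−8 + 5r − 9q)
= (8p − 3 + 3r + 56pr − 21r + 21r^2 + 48p^2 − 18p + 18pr)(−8 + 5r − 9q)    [distributive law]
= (−10p − 3 − 18r + 74pr + 21r^2 + 48p^2)(−8 + 5r − 9q)    [combine like terms]
= 80p − 50pr + 90pq + 24 − 15r + 27q + 144r − 90r^2 + 162qr − 592pr + 370pr^2 − 666pqr − 168r^2 + 105r^3 − 189qr^2 − 384p^2 + 240p^2r − 432p^2q    [distributive law]
= 80p − 642pr + 90pq + 24 + 129r + 27q − 258r^2 + 162qr + 370pr^2 − 666pqr + 105r^3 − 189qr^2 − 384p^2 + 240p^2r − 432p^2q    [combine like terms]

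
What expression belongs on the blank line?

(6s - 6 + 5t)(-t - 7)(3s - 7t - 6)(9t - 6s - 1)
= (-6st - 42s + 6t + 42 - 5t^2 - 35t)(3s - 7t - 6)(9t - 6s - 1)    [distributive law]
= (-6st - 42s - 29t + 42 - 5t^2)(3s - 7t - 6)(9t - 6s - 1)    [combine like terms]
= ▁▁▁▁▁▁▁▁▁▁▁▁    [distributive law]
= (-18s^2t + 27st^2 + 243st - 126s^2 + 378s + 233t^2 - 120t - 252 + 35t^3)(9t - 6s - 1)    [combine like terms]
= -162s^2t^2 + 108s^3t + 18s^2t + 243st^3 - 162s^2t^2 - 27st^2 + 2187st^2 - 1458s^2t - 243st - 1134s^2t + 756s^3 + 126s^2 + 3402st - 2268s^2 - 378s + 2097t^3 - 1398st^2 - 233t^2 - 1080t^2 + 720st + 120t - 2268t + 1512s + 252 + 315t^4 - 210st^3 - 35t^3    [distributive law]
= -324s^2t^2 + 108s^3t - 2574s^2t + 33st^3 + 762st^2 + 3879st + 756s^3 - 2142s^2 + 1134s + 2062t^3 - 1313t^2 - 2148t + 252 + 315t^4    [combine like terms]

After distributive law, the bracketed line is:

(-18s^2t + 42st^2 + 36st - 126s^2 + 294st + 252s - 87st + 203t^2 + 174t + 126s - 294t - 252 - 15st^2 + 35t^3 + 30t^2)(9t - 6s - 1)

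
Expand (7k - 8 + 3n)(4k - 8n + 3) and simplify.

28k^2 - 44kn - 11k + 73n - 24 - 24n^2

(7k - 8 + 3n)(4k - 8n + 3)
= 28k^2 - 56kn + 21k - 32k + 64n - 24 + 12kn - 24n^2 + 9n    [distributive law]
= 28k^2 - 44kn - 11k + 73n - 24 - 24n^2    [combine like terms]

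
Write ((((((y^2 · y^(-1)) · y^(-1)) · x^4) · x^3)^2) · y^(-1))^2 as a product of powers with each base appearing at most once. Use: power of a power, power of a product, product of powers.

x^28y^(-2)

((((((y^2 · y^(-1)) · y^(-1)) · x^4) · x^3)^2) · y^(-1))^2
= ((((((y^2 · y^(-1)) · y^(-1)) · x^4) · x^3)^2)^2) · ((y^(-1))^2)    [power of a product]
= (((((y^2 · y^(-1)) · y^(-1)) · x^4) · x^3)^4) · ((y^(-1))^2)    [power of a power]
= (((((y^2 · y^(-1)) · y^(-1)) · x^4)^4) · ((x^3)^4)) · ((y^(-1))^2)    [power of a product]
= (((((y^2 · y^(-1)) · y^(-1))^4) · ((x^4)^4)) · ((x^3)^4)) · ((y^(-1))^2)    [power of a product]
= (((((y^2 · y^(-1))^4) · ((y^(-1))^4)) · ((x^4)^4)) · ((x^3)^4)) · ((y^(-1))^2)    [power of a product]
= ((((((y^2)^4) · ((y^(-1))^4)) · ((y^(-1))^4)) · ((x^4)^4)) · ((x^3)^4)) · ((y^(-1))^2)    [power of a product]
= ((((y^8 · ((y^(-1))^4)) · ((y^(-1))^4)) · ((x^4)^4)) · ((x^3)^4)) · ((y^(-1))^2)    [power of a power]
= ((((y^8 · y^(-4)) · ((y^(-1))^4)) · ((x^4)^4)) · ((x^3)^4)) · ((y^(-1))^2)    [power of a power]
= (((y^4 · ((y^(-1))^4)) · ((x^4)^4)) · ((x^3)^4)) · ((y^(-1))^2)    [product of powers]
= (((y^4 · y^(-4)) · ((x^4)^4)) · ((x^3)^4)) · ((y^(-1))^2)    [power of a power]
= ((y^0 · ((x^4)^4)) · ((x^3)^4)) · ((y^(-1))^2)    [product of powers]
= ((y^0 · x^16) · ((x^3)^4)) · ((y^(-1))^2)    [power of a power]
= ((y^0 · x^16) · x^12) · ((y^(-1))^2)    [power of a power]
= ((y^0 · x^16) · x^12) · y^(-2)    [power of a power]
= x^28y^(-2)    [product of powers]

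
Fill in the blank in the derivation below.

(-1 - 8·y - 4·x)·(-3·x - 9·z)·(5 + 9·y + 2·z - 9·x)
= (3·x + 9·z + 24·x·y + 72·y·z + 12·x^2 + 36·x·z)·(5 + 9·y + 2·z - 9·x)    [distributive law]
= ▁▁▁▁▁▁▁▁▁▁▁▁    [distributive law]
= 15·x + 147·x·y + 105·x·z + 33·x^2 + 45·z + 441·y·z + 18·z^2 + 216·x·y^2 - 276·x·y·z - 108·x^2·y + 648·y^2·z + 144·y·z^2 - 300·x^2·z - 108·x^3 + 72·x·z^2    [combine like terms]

By distributive law:

15·x + 27·x·y + 6·x·z - 27·x^2 + 45·z + 81·y·z + 18·z^2 - 81·x·z + 120·x·y + 216·x·y^2 + 48·x·y·z - 216·x^2·y + 360·y·z + 648·y^2·z + 144·y·z^2 - 648·x·y·z + 60·x^2 + 108·x^2·y + 24·x^2·z - 108·x^3 + 180·x·z + 324·x·y·z + 72·x·z^2 - 324·x^2·z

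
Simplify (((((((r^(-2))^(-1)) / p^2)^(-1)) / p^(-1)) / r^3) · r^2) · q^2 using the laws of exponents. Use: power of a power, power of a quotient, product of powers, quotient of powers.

(((((((r^(-2))^(-1)) / p^2)^(-1)) / p^(-1)) / r^3) · r^2) · q^2
= (((((((r^(-2))^(-1))^(-1)) / ((p^2)^(-1))) / p^(-1)) / r^3) · r^2) · q^2    [power of a quotient]
= ((((((r^(-2))^1) / ((p^2)^(-1))) / p^(-1)) / r^3) · r^2) · q^2    [power of a power]
= ((((r^(-2) / ((p^2)^(-1))) / p^(-1)) / r^3) · r^2) · q^2    [power of a power]
= ((((r^(-2) / p^(-2)) / p^(-1)) / r^3) · r^2) · q^2    [power of a power]
= p^3q^2r^(-3)    [quotient of powers; product of powers]

p^3q^2r^(-3)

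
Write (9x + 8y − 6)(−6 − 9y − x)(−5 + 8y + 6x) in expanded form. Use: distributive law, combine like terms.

456x + 97xy − 243x² − 1144xy² − 606x²y − 54x³ + 258y + 408y² − 576y³ − 180

(9x + 8y − 6)(−6 − 9y − x)(−5 + 8y + 6x)
= (−54x − 81xy − 9x² − 48y − 72y² − 8xy + 36 + 54y + 6x)(−5 + 8y + 6x)    [distributive law]
= (−48x − 89xy − 9x² + 6y − 72y² + 36)(−5 + 8y + 6x)    [combine like terms]
= 240x − 384xy − 288x² + 445xy − 712xy² − 534x²y + 45x² − 72x²y − 54x³ − 30y + 48y² + 36xy + 360y² − 576y³ − 432xy² − 180 + 288y + 216x    [distributive law]
= 456x + 97xy − 243x² − 1144xy² − 606x²y − 54x³ + 258y + 408y² − 576y³ − 180    [combine like terms]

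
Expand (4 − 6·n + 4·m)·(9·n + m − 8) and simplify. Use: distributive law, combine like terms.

84·n − 28·m − 32 − 54·n^2 + 30·m·n + 4·m^2

(4 − 6·n + 4·m)·(9·n + m − 8)
= 36·n + 4·m − 32 − 54·n^2 − 6·m·n + 48·n + 36·m·n + 4·m^2 − 32·m    [distributive law]
= 84·n − 28·m − 32 − 54·n^2 + 30·m·n + 4·m^2    [combine like terms]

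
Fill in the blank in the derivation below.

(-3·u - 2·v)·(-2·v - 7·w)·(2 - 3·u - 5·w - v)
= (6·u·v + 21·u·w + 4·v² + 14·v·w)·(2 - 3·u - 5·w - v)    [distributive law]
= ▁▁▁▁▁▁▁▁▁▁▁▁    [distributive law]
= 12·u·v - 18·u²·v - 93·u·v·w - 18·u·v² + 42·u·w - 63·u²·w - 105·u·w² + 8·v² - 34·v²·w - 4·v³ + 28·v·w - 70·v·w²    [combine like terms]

After distributive law, the bracketed line is:

12·u·v - 18·u²·v - 30·u·v·w - 6·u·v² + 42·u·w - 63·u²·w - 105·u·w² - 21·u·v·w + 8·v² - 12·u·v² - 20·v²·w - 4·v³ + 28·v·w - 42·u·v·w - 70·v·w² - 14·v²·w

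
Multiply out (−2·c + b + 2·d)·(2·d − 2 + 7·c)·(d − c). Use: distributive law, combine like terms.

6·c·d^2 − 24·c^2·d + 8·c·d − 4·c^2 + 14·c^3 + 2·b·d^2 + 5·b·c·d − 2·b·d + 2·b·c − 7·b·c^2 + 4·d^3 − 4·d^2

(−2·c + b + 2·d)·(2·d − 2 + 7·c)·(d − c)
= (−4·c·d + 4·c − 14·c^2 + 2·b·d − 2·b + 7·b·c + 4·d^2 − 4·d + 14·c·d)·(d − c)    [distributive law]
= (10·c·d + 4·c − 14·c^2 + 2·b·d − 2·b + 7·b·c + 4·d^2 − 4·d)·(d − c)    [combine like terms]
= 10·c·d^2 − 10·c^2·d + 4·c·d − 4·c^2 − 14·c^2·d + 14·c^3 + 2·b·d^2 − 2·b·c·d − 2·b·d + 2·b·c + 7·b·c·d − 7·b·c^2 + 4·d^3 − 4·c·d^2 − 4·d^2 + 4·c·d    [distributive law]
= 6·c·d^2 − 24·c^2·d + 8·c·d − 4·c^2 + 14·c^3 + 2·b·d^2 + 5·b·c·d − 2·b·d + 2·b·c − 7·b·c^2 + 4·d^3 − 4·d^2    [combine like terms]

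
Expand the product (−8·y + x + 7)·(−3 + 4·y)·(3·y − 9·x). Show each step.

(−8·y + x + 7)·(−3 + 4·y)·(3·y − 9·x)
= (24·y − 32·y^2 − 3·x + 4·x·y − 21 + 28·y)·(3·y − 9·x)    [distributive law]
= (52·y − 32·y^2 − 3·x + 4·x·y − 21)·(3·y − 9·x)    [combine like terms]
= 156·y^2 − 468·x·y − 96·y^3 + 288·x·y^2 − 9·x·y + 27·x^2 + 12·x·y^2 − 36·x^2·y − 63·y + 189·x    [distributive law]
= 156·y^2 − 477·x·y − 96·y^3 + 300·x·y^2 + 27·x^2 − 36·x^2·y − 63·y + 189·x    [combine like terms]

156·y^2 − 477·x·y − 96·y^3 + 300·x·y^2 + 27·x^2 − 36·x^2·y − 63·y + 189·x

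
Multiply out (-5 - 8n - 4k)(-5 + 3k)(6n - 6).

(-5 - 8n - 4k)(-5 + 3k)(6n - 6)
= (25 - 15k + 40n - 24kn + 20k - 12k^2)(6n - 6)    [distributive law]
= (25 + 5k + 40n - 24kn - 12k^2)(6n - 6)    [combine like terms]
= 150n - 150 + 30kn - 30k + 240n^2 - 240n - 144kn^2 + 144kn - 72k^2n + 72k^2    [distributive law]
= -90n - 150 + 174kn - 30k + 240n^2 - 144kn^2 - 72k^2n + 72k^2    [combine like terms]

-90n - 150 + 174kn - 30k + 240n^2 - 144kn^2 - 72k^2n + 72k^2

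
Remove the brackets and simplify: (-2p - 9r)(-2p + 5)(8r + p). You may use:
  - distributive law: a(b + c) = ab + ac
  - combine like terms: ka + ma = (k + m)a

50p²r + 4p³ - 125pr - 10p² + 144pr² - 360r²

(-2p - 9r)(-2p + 5)(8r + p)
= (4p² - 10p + 18pr - 45r)(8r + p)    [distributive law]
= 32p²r + 4p³ - 80pr - 10p² + 144pr² + 18p²r - 360r² - 45pr    [distributive law]
= 50p²r + 4p³ - 125pr - 10p² + 144pr² - 360r²    [combine like terms]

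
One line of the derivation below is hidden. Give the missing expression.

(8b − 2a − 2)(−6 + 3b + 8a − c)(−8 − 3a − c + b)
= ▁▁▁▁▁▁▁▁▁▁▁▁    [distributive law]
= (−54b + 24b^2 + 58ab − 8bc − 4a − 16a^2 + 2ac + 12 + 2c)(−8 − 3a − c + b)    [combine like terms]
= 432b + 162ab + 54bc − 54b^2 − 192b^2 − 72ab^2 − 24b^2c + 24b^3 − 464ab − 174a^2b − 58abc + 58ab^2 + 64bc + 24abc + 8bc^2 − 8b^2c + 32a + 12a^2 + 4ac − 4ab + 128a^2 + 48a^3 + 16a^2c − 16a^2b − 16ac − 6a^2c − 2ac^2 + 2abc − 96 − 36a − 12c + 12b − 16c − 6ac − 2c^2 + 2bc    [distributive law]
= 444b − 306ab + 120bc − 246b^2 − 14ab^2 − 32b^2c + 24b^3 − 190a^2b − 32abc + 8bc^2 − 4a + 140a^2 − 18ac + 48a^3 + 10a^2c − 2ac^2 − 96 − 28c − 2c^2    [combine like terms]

After distributive law, the bracketed line is:

(−48b + 24b^2 + 64ab − 8bc + 12a − 6ab − 16a^2 + 2ac + 12 − 6b − 16a + 2c)(−8 − 3a − c + b)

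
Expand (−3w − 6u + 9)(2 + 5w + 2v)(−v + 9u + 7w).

87vw + 267uw + 273w² − 27vw² − 345uw² − 105w³ + 6v²w − 108uvw + 174uv − 108u² − 270u²w + 12uv² − 108u²v − 18v + 162u + 126w − 18v²

(−3w − 6u + 9)(2 + 5w + 2v)(−v + 9u + 7w)
= (−6w − 15w² − 6vw − 12u − 30uw − 12uv + 18 + 45w + 18v)(−v + 9u + 7w)    [distributive law]
= (39w − 15w² − 6vw − 12u − 30uw − 12uv + 18 + 18v)(−v + 9u + 7w)    [combine like terms]
= −39vw + 351uw + 273w² + 15vw² − 135uw² − 105w³ + 6v²w − 54uvw − 42vw² + 12uv − 108u² − 84uw + 30uvw − 270u²w − 210uw² + 12uv² − 108u²v − 84uvw − 18v + 162u + 126w − 18v² + 162uv + 126vw    [distributive law]
= 87vw + 267uw + 273w² − 27vw² − 345uw² − 105w³ + 6v²w − 108uvw + 174uv − 108u² − 270u²w + 12uv² − 108u²v − 18v + 162u + 126w − 18v²    [combine like terms]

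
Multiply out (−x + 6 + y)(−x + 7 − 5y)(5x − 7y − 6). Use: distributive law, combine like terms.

(−x + 6 + y)(−x + 7 − 5y)(5x − 7y − 6)
= (x^2 − 7x + 5xy − 6x + 42 − 30y − xy + 7y − 5y^2)(5x − 7y − 6)    [distributive law]
= (x^2 − 13x + 4xy + 42 − 23y − 5y^2)(5x − 7y − 6)    [combine like terms]
= 5x^3 − 7x^2y − 6x^2 − 65x^2 + 91xy + 78x + 20x^2y − 28xy^2 − 24xy + 210x − 294y − 252 − 115xy + 161y^2 + 138y − 25xy^2 + 35y^3 + 30y^2    [distributive law]
= 5x^3 + 13x^2y − 71x^2 − 48xy + 288x − 53xy^2 − 156y − 252 + 191y^2 + 35y^3    [combine like terms]

5x^3 + 13x^2y − 71x^2 − 48xy + 288x − 53xy^2 − 156y − 252 + 191y^2 + 35y^3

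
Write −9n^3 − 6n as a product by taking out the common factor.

−9n^3 − 6n
= 3(−3n^3 − 2n)    [factor out 3]
= 3n(−3n^2 − 2)    [factor out n]

3n(−3n^2 − 2)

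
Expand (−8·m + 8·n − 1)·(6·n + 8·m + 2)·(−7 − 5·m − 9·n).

(−8·m + 8·n − 1)·(6·n + 8·m + 2)·(−7 − 5·m − 9·n)
= (−48·m·n − 64·m^2 − 16·m + 48·n^2 + 64·m·n + 16·n − 6·n − 8·m − 2)·(−7 − 5·m − 9·n)    [distributive law]
= (16·m·n − 64·m^2 − 24·m + 48·n^2 + 10·n − 2)·(−7 − 5·m − 9·n)    [combine like terms]
= −112·m·n − 80·m^2·n − 144·m·n^2 + 448·m^2 + 320·m^3 + 576·m^2·n + 168·m + 120·m^2 + 216·m·n − 336·n^2 − 240·m·n^2 − 432·n^3 − 70·n − 50·m·n − 90·n^2 + 14 + 10·m + 18·n    [distributive law]
= 54·m·n + 496·m^2·n − 384·m·n^2 + 568·m^2 + 320·m^3 + 178·m − 426·n^2 − 432·n^3 − 52·n + 14    [combine like terms]

54·m·n + 496·m^2·n − 384·m·n^2 + 568·m^2 + 320·m^3 + 178·m − 426·n^2 − 432·n^3 − 52·n + 14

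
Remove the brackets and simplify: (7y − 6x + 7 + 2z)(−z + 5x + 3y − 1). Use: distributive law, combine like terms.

−yz + 17xy + 21y^2 + 14y + 16xz − 30x^2 + 41x − 9z − 7 − 2z^2

(7y − 6x + 7 + 2z)(−z + 5x + 3y − 1)
= −7yz + 35xy + 21y^2 − 7y + 6xz − 30x^2 − 18xy + 6x − 7z + 35x + 21y − 7 − 2z^2 + 10xz + 6yz − 2z    [distributive law]
= −yz + 17xy + 21y^2 + 14y + 16xz − 30x^2 + 41x − 9z − 7 − 2z^2    [combine like terms]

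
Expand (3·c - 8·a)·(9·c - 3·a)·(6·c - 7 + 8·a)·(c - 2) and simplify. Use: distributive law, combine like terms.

(3·c - 8·a)·(9·c - 3·a)·(6·c - 7 + 8·a)·(c - 2)
= (27·c^2 - 9·a·c - 72·a·c + 24·a^2)·(6·c - 7 + 8·a)·(c - 2)    [distributive law]
= (27·c^2 - 81·a·c + 24·a^2)·(6·c - 7 + 8·a)·(c - 2)    [combine like terms]
= (162·c^3 - 189·c^2 + 216·a·c^2 - 486·a·c^2 + 567·a·c - 648·a^2·c + 144·a^2·c - 168·a^2 + 192·a^3)·(c - 2)    [distributive law]
= (162·c^3 - 189·c^2 - 270·a·c^2 + 567·a·c - 504·a^2·c - 168·a^2 + 192·a^3)·(c - 2)    [combine like terms]
= 162·c^4 - 324·c^3 - 189·c^3 + 378·c^2 - 270·a·c^3 + 540·a·c^2 + 567·a·c^2 - 1134·a·c - 504·a^2·c^2 + 1008·a^2·c - 168·a^2·c + 336·a^2 + 192·a^3·c - 384·a^3    [distributive law]
= 162·c^4 - 513·c^3 + 378·c^2 - 270·a·c^3 + 1107·a·c^2 - 1134·a·c - 504·a^2·c^2 + 840·a^2·c + 336·a^2 + 192·a^3·c - 384·a^3    [combine like terms]

162·c^4 - 513·c^3 + 378·c^2 - 270·a·c^3 + 1107·a·c^2 - 1134·a·c - 504·a^2·c^2 + 840·a^2·c + 336·a^2 + 192·a^3·c - 384·a^3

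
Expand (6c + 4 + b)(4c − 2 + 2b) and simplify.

(6c + 4 + b)(4c − 2 + 2b)
= 24c^2 − 12c + 12bc + 16c − 8 + 8b + 4bc − 2b + 2b^2    [distributive law]
= 24c^2 + 4c + 16bc − 8 + 6b + 2b^2    [combine like terms]

24c^2 + 4c + 16bc − 8 + 6b + 2b^2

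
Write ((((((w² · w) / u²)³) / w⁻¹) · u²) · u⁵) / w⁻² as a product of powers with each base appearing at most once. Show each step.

((((((w² · w) / u²)³) / w⁻¹) · u²) · u⁵) / w⁻²
= ((((((w² · w)³) / ((u²)³)) / w⁻¹) · u²) · u⁵) / w⁻²    [power of a quotient]
= (((((((w²)³) · (w³)) / ((u²)³)) / w⁻¹) · u²) · u⁵) / w⁻²    [power of a product]
= (((((w⁶ · (w³)) / ((u²)³)) / w⁻¹) · u²) · u⁵) / w⁻²    [power of a power]
= ((((w⁹ / ((u²)³)) / w⁻¹) · u²) · u⁵) / w⁻²    [product of powers]
= ((((w⁹ / u⁶) / w⁻¹) · u²) · u⁵) / w⁻²    [power of a power]
= u·w¹²    [quotient of powers; product of powers]

u·w¹²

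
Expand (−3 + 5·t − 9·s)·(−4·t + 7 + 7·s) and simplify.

(−3 + 5·t − 9·s)·(−4·t + 7 + 7·s)
= 12·t − 21 − 21·s − 20·t^2 + 35·t + 35·s·t + 36·s·t − 63·s − 63·s^2    [distributive law]
= 47·t − 21 − 84·s − 20·t^2 + 71·s·t − 63·s^2    [combine like terms]

47·t − 21 − 84·s − 20·t^2 + 71·s·t − 63·s^2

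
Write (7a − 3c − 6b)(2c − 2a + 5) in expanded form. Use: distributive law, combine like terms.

(7a − 3c − 6b)(2c − 2a + 5)
= 14ac − 14a^2 + 35a − 6c^2 + 6ac − 15c − 12bc + 12ab − 30b    [distributive law]
= 20ac − 14a^2 + 35a − 6c^2 − 15c − 12bc + 12ab − 30b    [combine like terms]

20ac − 14a^2 + 35a − 6c^2 − 15c − 12bc + 12ab − 30b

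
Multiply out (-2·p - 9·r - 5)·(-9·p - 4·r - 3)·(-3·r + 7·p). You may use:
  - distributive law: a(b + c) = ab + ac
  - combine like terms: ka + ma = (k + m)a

(-2·p - 9·r - 5)·(-9·p - 4·r - 3)·(-3·r + 7·p)
= (18·p^2 + 8·p·r + 6·p + 81·p·r + 36·r^2 + 27·r + 45·p + 20·r + 15)·(-3·r + 7·p)    [distributive law]
= (18·p^2 + 89·p·r + 51·p + 36·r^2 + 47·r + 15)·(-3·r + 7·p)    [combine like terms]
= -54·p^2·r + 126·p^3 - 267·p·r^2 + 623·p^2·r - 153·p·r + 357·p^2 - 108·r^3 + 252·p·r^2 - 141·r^2 + 329·p·r - 45·r + 105·p    [distributive law]
= 569·p^2·r + 126·p^3 - 15·p·r^2 + 176·p·r + 357·p^2 - 108·r^3 - 141·r^2 - 45·r + 105·p    [combine like terms]

569·p^2·r + 126·p^3 - 15·p·r^2 + 176·p·r + 357·p^2 - 108·r^3 - 141·r^2 - 45·r + 105·p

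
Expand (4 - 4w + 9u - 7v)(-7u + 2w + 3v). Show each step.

-28u + 8w + 12v + 46uw - 8w^2 - 26vw - 63u^2 + 76uv - 21v^2

(4 - 4w + 9u - 7v)(-7u + 2w + 3v)
= -28u + 8w + 12v + 28uw - 8w^2 - 12vw - 63u^2 + 18uw + 27uv + 49uv - 14vw - 21v^2    [distributive law]
= -28u + 8w + 12v + 46uw - 8w^2 - 26vw - 63u^2 + 76uv - 21v^2    [combine like terms]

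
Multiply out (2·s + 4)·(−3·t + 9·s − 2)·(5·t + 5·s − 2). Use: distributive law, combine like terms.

−30·s·t² + 60·s²·t + 112·s·t + 90·s³ + 124·s² − 104·s − 60·t² − 16·t + 16

(2·s + 4)·(−3·t + 9·s − 2)·(5·t + 5·s − 2)
= (−6·s·t + 18·s² − 4·s − 12·t + 36·s − 8)·(5·t + 5·s − 2)    [distributive law]
= (−6·s·t + 18·s² + 32·s − 12·t − 8)·(5·t + 5·s − 2)    [combine like terms]
= −30·s·t² − 30·s²·t + 12·s·t + 90·s²·t + 90·s³ − 36·s² + 160·s·t + 160·s² − 64·s − 60·t² − 60·s·t + 24·t − 40·t − 40·s + 16    [distributive law]
= −30·s·t² + 60·s²·t + 112·s·t + 90·s³ + 124·s² − 104·s − 60·t² − 16·t + 16    [combine like terms]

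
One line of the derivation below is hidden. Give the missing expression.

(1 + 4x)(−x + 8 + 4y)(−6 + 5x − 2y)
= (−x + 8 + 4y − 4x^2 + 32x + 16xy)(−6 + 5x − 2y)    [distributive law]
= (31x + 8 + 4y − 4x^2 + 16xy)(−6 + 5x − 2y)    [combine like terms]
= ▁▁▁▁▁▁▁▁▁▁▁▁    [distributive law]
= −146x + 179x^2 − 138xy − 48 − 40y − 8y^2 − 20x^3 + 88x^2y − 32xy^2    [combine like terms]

After distributive law, the bracketed line is:

−186x + 155x^2 − 62xy − 48 + 40x − 16y − 24y + 20xy − 8y^2 + 24x^2 − 20x^3 + 8x^2y − 96xy + 80x^2y − 32xy^2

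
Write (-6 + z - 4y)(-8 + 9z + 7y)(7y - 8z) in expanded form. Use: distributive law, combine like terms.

(-6 + z - 4y)(-8 + 9z + 7y)(7y - 8z)
= (48 - 54z - 42y - 8z + 9z^2 + 7yz + 32y - 36yz - 28y^2)(7y - 8z)    [distributive law]
= (48 - 62z - 10y + 9z^2 - 29yz - 28y^2)(7y - 8z)    [combine like terms]
= 336y - 384z - 434yz + 496z^2 - 70y^2 + 80yz + 63yz^2 - 72z^3 - 203y^2z + 232yz^2 - 196y^3 + 224y^2z    [distributive law]
= 336y - 384z - 354yz + 496z^2 - 70y^2 + 295yz^2 - 72z^3 + 21y^2z - 196y^3    [combine like terms]

336y - 384z - 354yz + 496z^2 - 70y^2 + 295yz^2 - 72z^3 + 21y^2z - 196y^3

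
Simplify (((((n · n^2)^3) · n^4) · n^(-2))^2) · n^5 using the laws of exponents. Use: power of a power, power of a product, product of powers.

(((((n · n^2)^3) · n^4) · n^(-2))^2) · n^5
= (((((n · n^2)^3) · n^4)^2) · ((n^(-2))^2)) · n^5    [power of a product]
= (((((n · n^2)^3)^2) · ((n^4)^2)) · ((n^(-2))^2)) · n^5    [power of a product]
= ((((n · n^2)^6) · ((n^4)^2)) · ((n^(-2))^2)) · n^5    [power of a power]
= ((((n^6) · ((n^2)^6)) · ((n^4)^2)) · ((n^(-2))^2)) · n^5    [power of a product]
= (((n^6 · n^12) · ((n^4)^2)) · ((n^(-2))^2)) · n^5    [power of a power]
= ((n^18 · ((n^4)^2)) · ((n^(-2))^2)) · n^5    [product of powers]
= ((n^18 · n^8) · ((n^(-2))^2)) · n^5    [power of a power]
= (n^26 · ((n^(-2))^2)) · n^5    [product of powers]
= (n^26 · n^(-4)) · n^5    [power of a power]
= n^22 · n^5    [product of powers]
= n^27    [product of powers]

n^27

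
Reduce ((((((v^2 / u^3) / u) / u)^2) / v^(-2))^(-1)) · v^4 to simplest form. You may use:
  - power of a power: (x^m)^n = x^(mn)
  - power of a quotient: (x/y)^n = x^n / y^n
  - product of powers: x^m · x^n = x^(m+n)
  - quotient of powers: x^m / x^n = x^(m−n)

u^10v^(-2)

((((((v^2 / u^3) / u) / u)^2) / v^(-2))^(-1)) · v^4
= ((((((v^2 / u^3) / u) / u)^2)^(-1)) / ((v^(-2))^(-1))) · v^4    [power of a quotient]
= (((((v^2 / u^3) / u) / u)^(-2)) / ((v^(-2))^(-1))) · v^4    [power of a power]
= (((((v^2 / u^3) / u)^(-2)) / (u^(-2))) / ((v^(-2))^(-1))) · v^4    [power of a quotient]
= (((((v^2 / u^3)^(-2)) / (u^(-2))) / (u^(-2))) / ((v^(-2))^(-1))) · v^4    [power of a quotient]
= ((((((v^2)^(-2)) / ((u^3)^(-2))) / (u^(-2))) / (u^(-2))) / ((v^(-2))^(-1))) · v^4    [power of a quotient]
= ((((v^(-4) / ((u^3)^(-2))) / (u^(-2))) / (u^(-2))) / ((v^(-2))^(-1))) · v^4    [power of a power]
= ((((v^(-4) / u^(-6)) / (u^(-2))) / (u^(-2))) / ((v^(-2))^(-1))) · v^4    [power of a power]
= ((((v^(-4) / u^(-6)) / u^(-2)) / u^(-2)) / v^2) · v^4    [power of a power]
= u^10v^(-2)    [quotient of powers; product of powers]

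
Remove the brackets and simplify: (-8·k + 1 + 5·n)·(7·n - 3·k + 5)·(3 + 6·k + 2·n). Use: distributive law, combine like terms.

-107·k·n - 378·k^2·n + 68·k·n^2 - 186·k^2 + 144·k^3 - 99·k + 106·n + 169·n^2 + 15 + 70·n^3

(-8·k + 1 + 5·n)·(7·n - 3·k + 5)·(3 + 6·k + 2·n)
= (-56·k·n + 24·k^2 - 40·k + 7·n - 3·k + 5 + 35·n^2 - 15·k·n + 25·n)·(3 + 6·k + 2·n)    [distributive law]
= (-71·k·n + 24·k^2 - 43·k + 32·n + 5 + 35·n^2)·(3 + 6·k + 2·n)    [combine like terms]
= -213·k·n - 426·k^2·n - 142·k·n^2 + 72·k^2 + 144·k^3 + 48·k^2·n - 129·k - 258·k^2 - 86·k·n + 96·n + 192·k·n + 64·n^2 + 15 + 30·k + 10·n + 105·n^2 + 210·k·n^2 + 70·n^3    [distributive law]
= -107·k·n - 378·k^2·n + 68·k·n^2 - 186·k^2 + 144·k^3 - 99·k + 106·n + 169·n^2 + 15 + 70·n^3    [combine like terms]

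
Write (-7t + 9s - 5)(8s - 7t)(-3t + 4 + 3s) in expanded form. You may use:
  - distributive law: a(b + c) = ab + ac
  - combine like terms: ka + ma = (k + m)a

(-7t + 9s - 5)(8s - 7t)(-3t + 4 + 3s)
= (-56st + 49t^2 + 72s^2 - 63st - 40s + 35t)(-3t + 4 + 3s)    [distributive law]
= (-119st + 49t^2 + 72s^2 - 40s + 35t)(-3t + 4 + 3s)    [combine like terms]
= 357st^2 - 476st - 357s^2t - 147t^3 + 196t^2 + 147st^2 - 216s^2t + 288s^2 + 216s^3 + 120st - 160s - 120s^2 - 105t^2 + 140t + 105st    [distributive law]
= 504st^2 - 251st - 573s^2t - 147t^3 + 91t^2 + 168s^2 + 216s^3 - 160s + 140t    [combine like terms]

504st^2 - 251st - 573s^2t - 147t^3 + 91t^2 + 168s^2 + 216s^3 - 160s + 140t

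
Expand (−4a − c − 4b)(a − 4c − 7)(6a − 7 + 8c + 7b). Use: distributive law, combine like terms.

(−4a − c − 4b)(a − 4c − 7)(6a − 7 + 8c + 7b)
= (−4a^2 + 16ac + 28a − ac + 4c^2 + 7c − 4ab + 16bc + 28b)(6a − 7 + 8c + 7b)    [distributive law]
= (−4a^2 + 15ac + 28a + 4c^2 + 7c − 4ab + 16bc + 28b)(6a − 7 + 8c + 7b)    [combine like terms]
= −24a^3 + 28a^2 − 32a^2c − 28a^2b + 90a^2c − 105ac + 120ac^2 + 105abc + 168a^2 − 196a + 224ac + 196ab + 24ac^2 − 28c^2 + 32c^3 + 28bc^2 + 42ac − 49c + 56c^2 + 49bc − 24a^2b + 28ab − 32abc − 28ab^2 + 96abc − 112bc + 128bc^2 + 112b^2c + 168ab − 196b + 224bc + 196b^2    [distributive law]
= −24a^3 + 196a^2 + 58a^2c − 52a^2b + 161ac + 144ac^2 + 169abc − 196a + 392ab + 28c^2 + 32c^3 + 156bc^2 − 49c + 161bc − 28ab^2 + 112b^2c − 196b + 196b^2    [combine like terms]

−24a^3 + 196a^2 + 58a^2c − 52a^2b + 161ac + 144ac^2 + 169abc − 196a + 392ab + 28c^2 + 32c^3 + 156bc^2 − 49c + 161bc − 28ab^2 + 112b^2c − 196b + 196b^2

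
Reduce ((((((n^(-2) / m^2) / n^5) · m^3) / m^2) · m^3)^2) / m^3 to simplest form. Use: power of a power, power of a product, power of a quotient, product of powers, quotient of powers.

mn^(-14)

((((((n^(-2) / m^2) / n^5) · m^3) / m^2) · m^3)^2) / m^3
= ((((((n^(-2) / m^2) / n^5) · m^3) / m^2)^2) · ((m^3)^2)) / m^3    [power of a product]
= ((((((n^(-2) / m^2) / n^5) · m^3)^2) / ((m^2)^2)) · ((m^3)^2)) / m^3    [power of a quotient]
= ((((((n^(-2) / m^2) / n^5)^2) · ((m^3)^2)) / ((m^2)^2)) · ((m^3)^2)) / m^3    [power of a product]
= ((((((n^(-2) / m^2)^2) / ((n^5)^2)) · ((m^3)^2)) / ((m^2)^2)) · ((m^3)^2)) / m^3    [power of a quotient]
= (((((((n^(-2))^2) / ((m^2)^2)) / ((n^5)^2)) · ((m^3)^2)) / ((m^2)^2)) · ((m^3)^2)) / m^3    [power of a quotient]
= (((((n^(-4) / ((m^2)^2)) / ((n^5)^2)) · ((m^3)^2)) / ((m^2)^2)) · ((m^3)^2)) / m^3    [power of a power]
= (((((n^(-4) / m^4) / ((n^5)^2)) · ((m^3)^2)) / ((m^2)^2)) · ((m^3)^2)) / m^3    [power of a power]
= (((((n^(-4) / m^4) / n^10) · ((m^3)^2)) / ((m^2)^2)) · ((m^3)^2)) / m^3    [power of a power]
= (((((n^(-4) / m^4) / n^10) · m^6) / ((m^2)^2)) · ((m^3)^2)) / m^3    [power of a power]
= (((((n^(-4) / m^4) / n^10) · m^6) / m^4) · ((m^3)^2)) / m^3    [power of a power]
= (((((n^(-4) / m^4) / n^10) · m^6) / m^4) · m^6) / m^3    [power of a power]
= mn^(-14)    [quotient of powers; product of powers]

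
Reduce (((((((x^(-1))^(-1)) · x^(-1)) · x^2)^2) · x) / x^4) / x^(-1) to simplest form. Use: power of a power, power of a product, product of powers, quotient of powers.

(((((((x^(-1))^(-1)) · x^(-1)) · x^2)^2) · x) / x^4) / x^(-1)
= (((((((x^(-1))^(-1)) · x^(-1))^2) · ((x^2)^2)) · x) / x^4) / x^(-1)    [power of a product]
= (((((((x^(-1))^(-1))^2) · ((x^(-1))^2)) · ((x^2)^2)) · x) / x^4) / x^(-1)    [power of a product]
= ((((((x^(-1))^(-2)) · ((x^(-1))^2)) · ((x^2)^2)) · x) / x^4) / x^(-1)    [power of a power]
= ((((x^2 · ((x^(-1))^2)) · ((x^2)^2)) · x) / x^4) / x^(-1)    [power of a power]
= ((((x^2 · x^(-2)) · ((x^2)^2)) · x) / x^4) / x^(-1)    [power of a power]
= (((x^0 · ((x^2)^2)) · x) / x^4) / x^(-1)    [product of powers]
= (((x^0 · x^4) · x) / x^4) / x^(-1)    [power of a power]
= ((x^4 · x) / x^4) / x^(-1)    [product of powers]
= (x^5 / x^4) / x^(-1)    [product of powers]
= x / x^(-1)    [quotient of powers]
= x^2    [quotient of powers]

x^2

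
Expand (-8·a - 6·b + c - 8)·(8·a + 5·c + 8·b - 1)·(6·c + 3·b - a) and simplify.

-352·a^2·c - 80·a^2·b + 64·a^3 - 197·a·c^2 - 746·a·b·c - 288·a·b^2 - 295·a·c - 110·a·b + 56·a^2 - 117·b·c^2 - 354·b^2·c - 144·b^3 - 471·b·c - 174·b^2 + 30·c^3 - 246·c^2 + 48·c + 24·b - 8·a

(-8·a - 6·b + c - 8)·(8·a + 5·c + 8·b - 1)·(6·c + 3·b - a)
= (-64·a^2 - 40·a·c - 64·a·b + 8·a - 48·a·b - 30·b·c - 48·b^2 + 6·b + 8·a·c + 5·c^2 + 8·b·c - c - 64·a - 40·c - 64·b + 8)·(6·c + 3·b - a)    [distributive law]
= (-64·a^2 - 32·a·c - 112·a·b - 56·a - 22·b·c - 48·b^2 - 58·b + 5·c^2 - 41·c + 8)·(6·c + 3·b - a)    [combine like terms]
= -384·a^2·c - 192·a^2·b + 64·a^3 - 192·a·c^2 - 96·a·b·c + 32·a^2·c - 672·a·b·c - 336·a·b^2 + 112·a^2·b - 336·a·c - 168·a·b + 56·a^2 - 132·b·c^2 - 66·b^2·c + 22·a·b·c - 288·b^2·c - 144·b^3 + 48·a·b^2 - 348·b·c - 174·b^2 + 58·a·b + 30·c^3 + 15·b·c^2 - 5·a·c^2 - 246·c^2 - 123·b·c + 41·a·c + 48·c + 24·b - 8·a    [distributive law]
= -352·a^2·c - 80·a^2·b + 64·a^3 - 197·a·c^2 - 746·a·b·c - 288·a·b^2 - 295·a·c - 110·a·b + 56·a^2 - 117·b·c^2 - 354·b^2·c - 144·b^3 - 471·b·c - 174·b^2 + 30·c^3 - 246·c^2 + 48·c + 24·b - 8·a    [combine like terms]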